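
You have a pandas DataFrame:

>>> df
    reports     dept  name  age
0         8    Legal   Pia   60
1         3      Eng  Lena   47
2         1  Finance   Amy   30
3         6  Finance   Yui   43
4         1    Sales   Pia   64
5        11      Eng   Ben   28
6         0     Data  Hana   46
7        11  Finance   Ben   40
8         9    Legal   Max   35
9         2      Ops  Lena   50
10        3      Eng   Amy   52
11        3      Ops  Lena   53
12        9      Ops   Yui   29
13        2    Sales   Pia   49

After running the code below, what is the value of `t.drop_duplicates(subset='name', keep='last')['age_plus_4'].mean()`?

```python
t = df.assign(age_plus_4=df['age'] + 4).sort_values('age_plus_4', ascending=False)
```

add column age_plus_4 = df['age'] + 4:
    reports     dept  name  age  age_plus_4
0         8    Legal   Pia   60          64
1         3      Eng  Lena   47          51
2         1  Finance   Amy   30          34
3         6  Finance   Yui   43          47
4         1    Sales   Pia   64          68
5        11      Eng   Ben   28          32
6         0     Data  Hana   46          50
7        11  Finance   Ben   40          44
8         9    Legal   Max   35          39
9         2      Ops  Lena   50          54
10        3      Eng   Amy   52          56
11        3      Ops  Lena   53          57
12        9      Ops   Yui   29          33
13        2    Sales   Pia   49          53
sort by age_plus_4 descending:
    reports     dept  name  age  age_plus_4
4         1    Sales   Pia   64          68
0         8    Legal   Pia   60          64
11        3      Ops  Lena   53          57
10        3      Eng   Amy   52          56
9         2      Ops  Lena   50          54
13        2    Sales   Pia   49          53
1         3      Eng  Lena   47          51
6         0     Data  Hana   46          50
3         6  Finance   Yui   43          47
7        11  Finance   Ben   40          44
8         9    Legal   Max   35          39
2         1  Finance   Amy   30          34
12        9      Ops   Yui   29          33
5        11      Eng   Ben   28          32
drop duplicate name (keep=last):
    reports     dept  name  age  age_plus_4
13        2    Sales   Pia   49          53
1         3      Eng  Lena   47          51
6         0     Data  Hana   46          50
8         9    Legal   Max   35          39
2         1  Finance   Amy   30          34
12        9      Ops   Yui   29          33
5        11      Eng   Ben   28          32
Taking the mean of column 'age_plus_4' gives 41.7142857143.

41.7142857143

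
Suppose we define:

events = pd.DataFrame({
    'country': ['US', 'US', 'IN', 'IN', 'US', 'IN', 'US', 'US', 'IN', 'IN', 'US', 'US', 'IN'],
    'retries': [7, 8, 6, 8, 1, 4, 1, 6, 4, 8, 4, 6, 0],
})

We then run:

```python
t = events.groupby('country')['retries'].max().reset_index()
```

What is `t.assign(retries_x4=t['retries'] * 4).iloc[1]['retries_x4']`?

group by country, max of retries:
country
IN    8
US    8
Name: retries, dtype: int64
reset_index():
  country  retries
0      IN        8
1      US        8
add column retries_x4 = t['retries'] * 4:
  country  retries  retries_x4
0      IN        8          32
1      US        8          32
The value at position 1, column 'retries_x4' is 32.

32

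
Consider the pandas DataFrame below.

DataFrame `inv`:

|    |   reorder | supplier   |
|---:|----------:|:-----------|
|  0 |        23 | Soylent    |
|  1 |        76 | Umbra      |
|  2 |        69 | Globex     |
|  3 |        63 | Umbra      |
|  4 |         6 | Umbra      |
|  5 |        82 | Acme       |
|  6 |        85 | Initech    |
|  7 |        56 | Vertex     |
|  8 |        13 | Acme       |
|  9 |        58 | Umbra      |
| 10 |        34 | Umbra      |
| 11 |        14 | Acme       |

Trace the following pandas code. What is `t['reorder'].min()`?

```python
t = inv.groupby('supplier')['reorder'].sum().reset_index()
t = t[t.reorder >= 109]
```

group by supplier, sum of reorder:
supplier
Acme       109
Globex      69
Initech     85
Soylent     23
Umbra      237
Vertex      56
Name: reorder, dtype: int64
reset_index():
  supplier  reorder
0     Acme      109
1   Globex       69
2  Initech       85
3  Soylent       23
4    Umbra      237
5   Vertex       56
filter rows where reorder >= 109:
  supplier  reorder
0     Acme      109
4    Umbra      237

109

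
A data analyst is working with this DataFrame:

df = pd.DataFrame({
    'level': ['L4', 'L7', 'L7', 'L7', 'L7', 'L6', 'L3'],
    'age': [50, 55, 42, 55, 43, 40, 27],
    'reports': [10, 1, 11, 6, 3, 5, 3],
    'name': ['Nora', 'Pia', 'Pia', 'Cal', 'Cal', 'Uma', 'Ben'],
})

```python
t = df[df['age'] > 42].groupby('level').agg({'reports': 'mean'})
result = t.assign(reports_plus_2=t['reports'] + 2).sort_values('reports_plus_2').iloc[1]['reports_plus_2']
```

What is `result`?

filter rows where age > 42:
  level  age  reports  name
0    L4   50       10  Nora
1    L7   55        1   Pia
3    L7   55        6   Cal
4    L7   43        3   Cal
group by level, mean of reports:
         reports
level           
L4     10.000000
L7      3.333333
add column reports_plus_2 = t['reports'] + 2:
         reports  reports_plus_2
level                           
L4     10.000000       12.000000
L7      3.333333        5.333333
sort by reports_plus_2:
         reports  reports_plus_2
level                           
L7      3.333333        5.333333
L4     10.000000       12.000000
The value at position 1, column 'reports_plus_2' is 12.0.

12.0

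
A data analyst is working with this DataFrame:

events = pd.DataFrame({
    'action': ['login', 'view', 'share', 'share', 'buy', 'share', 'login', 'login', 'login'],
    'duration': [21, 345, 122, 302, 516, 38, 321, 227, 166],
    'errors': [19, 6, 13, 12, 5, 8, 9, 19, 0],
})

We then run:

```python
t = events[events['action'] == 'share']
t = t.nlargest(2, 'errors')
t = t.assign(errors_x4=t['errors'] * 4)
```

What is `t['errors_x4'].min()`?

filter rows where action == 'share':
  action  duration  errors
2  share       122      13
3  share       302      12
5  share        38       8
take 2 rows with largest errors:
  action  duration  errors
2  share       122      13
3  share       302      12
add column errors_x4 = t['errors'] * 4:
  action  duration  errors  errors_x4
2  share       122      13         52
3  share       302      12         48
Finally, min of column 'errors_x4' = 48.

48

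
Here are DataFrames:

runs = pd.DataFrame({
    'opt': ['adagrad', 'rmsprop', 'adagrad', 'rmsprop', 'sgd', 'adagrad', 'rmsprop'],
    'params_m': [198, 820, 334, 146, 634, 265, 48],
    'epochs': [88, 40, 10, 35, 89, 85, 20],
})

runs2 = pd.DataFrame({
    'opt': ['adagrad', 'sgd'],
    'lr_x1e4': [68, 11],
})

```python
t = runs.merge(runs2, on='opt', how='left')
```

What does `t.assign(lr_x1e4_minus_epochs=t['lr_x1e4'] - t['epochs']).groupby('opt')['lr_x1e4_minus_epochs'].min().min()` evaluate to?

-78.0

merge on 'opt' (how='left') → 7 rows:
       opt  params_m  epochs  lr_x1e4
0  adagrad       198      88     68.0
1  rmsprop       820      40      NaN
2  adagrad       334      10     68.0
3  rmsprop       146      35      NaN
4      sgd       634      89     11.0
5  adagrad       265      85     68.0
6  rmsprop        48      20      NaN
add column lr_x1e4_minus_epochs = t['lr_x1e4'] - t['epochs']:
       opt  params_m  epochs  lr_x1e4  lr_x1e4_minus_epochs
0  adagrad       198      88     68.0                 -20.0
1  rmsprop       820      40      NaN                   NaN
2  adagrad       334      10     68.0                  58.0
3  rmsprop       146      35      NaN                   NaN
4      sgd       634      89     11.0                 -78.0
5  adagrad       265      85     68.0                 -17.0
6  rmsprop        48      20      NaN                   NaN
group by opt, min of lr_x1e4_minus_epochs:
opt
adagrad   -20.0
rmsprop     NaN
sgd       -78.0
Name: lr_x1e4_minus_epochs, dtype: float64
Taking the min of the resulting series gives -78.0.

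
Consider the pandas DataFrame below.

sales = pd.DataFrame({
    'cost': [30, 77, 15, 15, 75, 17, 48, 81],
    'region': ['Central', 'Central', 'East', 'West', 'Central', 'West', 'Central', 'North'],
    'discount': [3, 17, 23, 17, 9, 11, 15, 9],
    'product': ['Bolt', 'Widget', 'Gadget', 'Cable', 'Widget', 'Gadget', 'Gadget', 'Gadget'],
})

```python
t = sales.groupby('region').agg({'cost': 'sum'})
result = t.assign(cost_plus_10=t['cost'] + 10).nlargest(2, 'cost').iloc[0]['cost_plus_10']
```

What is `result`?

group by region, sum of cost:
         cost
region       
Central   230
East       15
North      81
West       32
add column cost_plus_10 = t['cost'] + 10:
         cost  cost_plus_10
region                     
Central   230           240
East       15            25
North      81            91
West       32            42
take 2 rows with largest cost:
         cost  cost_plus_10
region                     
Central   230           240
North      81            91
The value at position 0, column 'cost_plus_10' is 240.

240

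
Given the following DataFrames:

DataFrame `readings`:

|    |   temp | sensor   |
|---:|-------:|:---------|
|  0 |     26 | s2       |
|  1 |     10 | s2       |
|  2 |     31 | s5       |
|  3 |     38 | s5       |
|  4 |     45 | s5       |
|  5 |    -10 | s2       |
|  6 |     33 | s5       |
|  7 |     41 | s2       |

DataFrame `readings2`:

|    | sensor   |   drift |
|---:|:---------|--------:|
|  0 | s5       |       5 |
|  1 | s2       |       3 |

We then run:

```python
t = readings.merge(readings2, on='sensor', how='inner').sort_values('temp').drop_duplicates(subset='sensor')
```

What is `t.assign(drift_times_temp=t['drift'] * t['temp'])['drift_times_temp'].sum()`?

merge on 'sensor' (how='inner') → 8 rows:
   temp sensor  drift
0    26     s2      3
1    10     s2      3
2    31     s5      5
3    38     s5      5
4    45     s5      5
5   -10     s2      3
6    33     s5      5
7    41     s2      3
sort by temp:
   temp sensor  drift
5   -10     s2      3
1    10     s2      3
0    26     s2      3
2    31     s5      5
6    33     s5      5
3    38     s5      5
7    41     s2      3
4    45     s5      5
drop duplicate sensor (keep=first):
   temp sensor  drift
5   -10     s2      3
2    31     s5      5
add column drift_times_temp = t['drift'] * t['temp']:
   temp sensor  drift  drift_times_temp
5   -10     s2      3               -30
2    31     s5      5               155
Then the sum of column 'drift_times_temp': 125

125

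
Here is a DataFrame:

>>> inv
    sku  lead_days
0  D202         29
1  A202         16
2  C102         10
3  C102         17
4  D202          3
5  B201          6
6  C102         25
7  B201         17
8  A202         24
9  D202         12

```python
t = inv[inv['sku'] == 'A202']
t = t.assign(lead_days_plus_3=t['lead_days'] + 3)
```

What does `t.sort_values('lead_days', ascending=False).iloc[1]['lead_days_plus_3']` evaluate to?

filter rows where sku == 'A202':
    sku  lead_days
1  A202         16
8  A202         24
add column lead_days_plus_3 = t['lead_days'] + 3:
    sku  lead_days  lead_days_plus_3
1  A202         16                19
8  A202         24                27
sort by lead_days descending:
    sku  lead_days  lead_days_plus_3
8  A202         24                27
1  A202         16                19

19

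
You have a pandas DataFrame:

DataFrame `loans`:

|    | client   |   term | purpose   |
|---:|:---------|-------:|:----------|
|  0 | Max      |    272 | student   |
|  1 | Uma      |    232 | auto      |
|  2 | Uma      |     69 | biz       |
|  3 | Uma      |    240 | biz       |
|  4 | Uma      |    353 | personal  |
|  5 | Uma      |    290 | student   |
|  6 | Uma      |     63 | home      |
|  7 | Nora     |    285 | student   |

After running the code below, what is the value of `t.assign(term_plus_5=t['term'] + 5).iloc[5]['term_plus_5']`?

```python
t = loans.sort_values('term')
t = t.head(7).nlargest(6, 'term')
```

sort by term:
  client  term   purpose
6    Uma    63      home
2    Uma    69       biz
1    Uma   232      auto
3    Uma   240       biz
0    Max   272   student
7   Nora   285   student
5    Uma   290   student
4    Uma   353  personal
take first 7 rows:
  client  term  purpose
6    Uma    63     home
2    Uma    69      biz
1    Uma   232     auto
3    Uma   240      biz
0    Max   272  student
7   Nora   285  student
5    Uma   290  student
take 6 rows with largest term:
  client  term  purpose
5    Uma   290  student
7   Nora   285  student
0    Max   272  student
3    Uma   240      biz
1    Uma   232     auto
2    Uma    69      biz
add column term_plus_5 = t['term'] + 5:
  client  term  purpose  term_plus_5
5    Uma   290  student          295
7   Nora   285  student          290
0    Max   272  student          277
3    Uma   240      biz          245
1    Uma   232     auto          237
2    Uma    69      biz           74
Reading off the value at position 5, column 'term_plus_5', we get 74.

74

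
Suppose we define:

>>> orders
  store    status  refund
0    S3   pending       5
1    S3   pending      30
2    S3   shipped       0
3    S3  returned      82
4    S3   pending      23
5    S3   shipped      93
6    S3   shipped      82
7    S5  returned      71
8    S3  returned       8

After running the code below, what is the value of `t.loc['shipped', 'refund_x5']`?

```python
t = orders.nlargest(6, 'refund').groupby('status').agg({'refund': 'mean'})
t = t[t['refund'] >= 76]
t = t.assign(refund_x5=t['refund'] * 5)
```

take 6 rows with largest refund:
  store    status  refund
5    S3   shipped      93
3    S3  returned      82
6    S3   shipped      82
7    S5  returned      71
1    S3   pending      30
4    S3   pending      23
group by status, mean of refund:
          refund
status          
pending     26.5
returned    76.5
shipped     87.5
filter rows where refund >= 76:
          refund
status          
returned    76.5
shipped     87.5
add column refund_x5 = t['refund'] * 5:
          refund  refund_x5
status                     
returned    76.5      382.5
shipped     87.5      437.5
So loc['shipped', 'refund_x5'] = 437.5.

437.5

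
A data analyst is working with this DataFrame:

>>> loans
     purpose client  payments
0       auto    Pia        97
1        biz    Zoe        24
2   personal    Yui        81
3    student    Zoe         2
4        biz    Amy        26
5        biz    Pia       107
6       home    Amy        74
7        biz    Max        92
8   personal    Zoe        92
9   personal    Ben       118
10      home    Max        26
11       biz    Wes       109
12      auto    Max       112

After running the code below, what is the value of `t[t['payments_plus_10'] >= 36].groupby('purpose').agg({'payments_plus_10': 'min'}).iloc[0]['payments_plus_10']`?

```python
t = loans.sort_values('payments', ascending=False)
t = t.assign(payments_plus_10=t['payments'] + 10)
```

107

sort by payments descending:
     purpose client  payments
9   personal    Ben       118
12      auto    Max       112
11       biz    Wes       109
5        biz    Pia       107
0       auto    Pia        97
7        biz    Max        92
8   personal    Zoe        92
2   personal    Yui        81
6       home    Amy        74
4        biz    Amy        26
10      home    Max        26
1        biz    Zoe        24
3    student    Zoe         2
add column payments_plus_10 = t['payments'] + 10:
     purpose client  payments  payments_plus_10
9   personal    Ben       118               128
12      auto    Max       112               122
11       biz    Wes       109               119
5        biz    Pia       107               117
0       auto    Pia        97               107
7        biz    Max        92               102
8   personal    Zoe        92               102
2   personal    Yui        81                91
6       home    Amy        74                84
4        biz    Amy        26                36
10      home    Max        26                36
1        biz    Zoe        24                34
3    student    Zoe         2                12
filter rows where payments_plus_10 >= 36:
     purpose client  payments  payments_plus_10
9   personal    Ben       118               128
12      auto    Max       112               122
11       biz    Wes       109               119
5        biz    Pia       107               117
0       auto    Pia        97               107
7        biz    Max        92               102
8   personal    Zoe        92               102
2   personal    Yui        81                91
6       home    Amy        74                84
4        biz    Amy        26                36
10      home    Max        26                36
group by purpose, min of payments_plus_10:
          payments_plus_10
purpose                   
auto                   107
biz                     36
home                    36
personal                91
Hence 107.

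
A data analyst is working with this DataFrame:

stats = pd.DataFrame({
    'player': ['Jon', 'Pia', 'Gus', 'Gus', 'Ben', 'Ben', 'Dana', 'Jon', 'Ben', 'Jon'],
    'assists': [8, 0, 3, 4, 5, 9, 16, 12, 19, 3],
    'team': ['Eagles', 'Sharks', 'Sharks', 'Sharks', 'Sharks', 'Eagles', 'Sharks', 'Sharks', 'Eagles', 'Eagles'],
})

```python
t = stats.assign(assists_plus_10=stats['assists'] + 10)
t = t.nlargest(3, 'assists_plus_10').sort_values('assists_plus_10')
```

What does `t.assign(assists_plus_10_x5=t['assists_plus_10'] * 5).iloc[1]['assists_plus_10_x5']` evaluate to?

add column assists_plus_10 = stats['assists'] + 10:
  player  assists    team  assists_plus_10
0    Jon        8  Eagles               18
1    Pia        0  Sharks               10
2    Gus        3  Sharks               13
3    Gus        4  Sharks               14
4    Ben        5  Sharks               15
5    Ben        9  Eagles               19
6   Dana       16  Sharks               26
7    Jon       12  Sharks               22
8    Ben       19  Eagles               29
9    Jon        3  Eagles               13
take 3 rows with largest assists_plus_10:
  player  assists    team  assists_plus_10
8    Ben       19  Eagles               29
6   Dana       16  Sharks               26
7    Jon       12  Sharks               22
sort by assists_plus_10:
  player  assists    team  assists_plus_10
7    Jon       12  Sharks               22
6   Dana       16  Sharks               26
8    Ben       19  Eagles               29
add column assists_plus_10_x5 = t['assists_plus_10'] * 5:
  player  assists    team  assists_plus_10  assists_plus_10_x5
7    Jon       12  Sharks               22                 110
6   Dana       16  Sharks               26                 130
8    Ben       19  Eagles               29                 145

130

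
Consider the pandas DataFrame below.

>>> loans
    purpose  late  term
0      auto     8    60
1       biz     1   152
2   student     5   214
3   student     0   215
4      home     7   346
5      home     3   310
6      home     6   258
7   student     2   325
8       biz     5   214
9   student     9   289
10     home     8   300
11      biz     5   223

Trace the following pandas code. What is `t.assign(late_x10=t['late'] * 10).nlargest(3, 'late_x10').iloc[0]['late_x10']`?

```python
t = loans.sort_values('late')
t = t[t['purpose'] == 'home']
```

sort by late:
    purpose  late  term
3   student     0   215
1       biz     1   152
7   student     2   325
5      home     3   310
2   student     5   214
8       biz     5   214
11      biz     5   223
6      home     6   258
4      home     7   346
0      auto     8    60
10     home     8   300
9   student     9   289
filter rows where purpose == 'home':
   purpose  late  term
5     home     3   310
6     home     6   258
4     home     7   346
10    home     8   300
add column late_x10 = t['late'] * 10:
   purpose  late  term  late_x10
5     home     3   310        30
6     home     6   258        60
4     home     7   346        70
10    home     8   300        80
take 3 rows with largest late_x10:
   purpose  late  term  late_x10
10    home     8   300        80
4     home     7   346        70
6     home     6   258        60
Then the value at position 0, column 'late_x10': 80

80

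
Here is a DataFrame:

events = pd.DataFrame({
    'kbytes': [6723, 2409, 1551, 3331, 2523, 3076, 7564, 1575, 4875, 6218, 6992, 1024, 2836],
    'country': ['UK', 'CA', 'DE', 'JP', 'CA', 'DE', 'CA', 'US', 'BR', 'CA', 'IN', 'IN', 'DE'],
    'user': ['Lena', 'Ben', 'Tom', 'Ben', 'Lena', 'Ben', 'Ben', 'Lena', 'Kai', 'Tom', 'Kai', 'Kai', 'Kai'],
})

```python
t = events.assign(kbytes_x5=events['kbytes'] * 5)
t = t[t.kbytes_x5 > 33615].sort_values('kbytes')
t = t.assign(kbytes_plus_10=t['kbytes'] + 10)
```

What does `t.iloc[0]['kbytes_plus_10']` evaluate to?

add column kbytes_x5 = events['kbytes'] * 5:
    kbytes country  user  kbytes_x5
0     6723      UK  Lena      33615
1     2409      CA   Ben      12045
2     1551      DE   Tom       7755
3     3331      JP   Ben      16655
4     2523      CA  Lena      12615
5     3076      DE   Ben      15380
6     7564      CA   Ben      37820
7     1575      US  Lena       7875
8     4875      BR   Kai      24375
9     6218      CA   Tom      31090
10    6992      IN   Kai      34960
11    1024      IN   Kai       5120
12    2836      DE   Kai      14180
filter rows where kbytes_x5 > 33615:
    kbytes country user  kbytes_x5
6     7564      CA  Ben      37820
10    6992      IN  Kai      34960
sort by kbytes:
    kbytes country user  kbytes_x5
10    6992      IN  Kai      34960
6     7564      CA  Ben      37820
add column kbytes_plus_10 = t['kbytes'] + 10:
    kbytes country user  kbytes_x5  kbytes_plus_10
10    6992      IN  Kai      34960            7002
6     7564      CA  Ben      37820            7574
Finally, value at position 0, column 'kbytes_plus_10' = 7002.

7002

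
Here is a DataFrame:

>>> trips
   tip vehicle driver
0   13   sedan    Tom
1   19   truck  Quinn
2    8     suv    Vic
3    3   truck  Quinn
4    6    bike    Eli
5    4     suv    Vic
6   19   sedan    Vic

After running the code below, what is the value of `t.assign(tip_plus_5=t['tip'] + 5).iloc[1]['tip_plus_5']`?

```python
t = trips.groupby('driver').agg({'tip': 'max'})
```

24

group by driver, max of tip:
        tip
driver     
Eli       6
Quinn    19
Tom      13
Vic      19
add column tip_plus_5 = t['tip'] + 5:
        tip  tip_plus_5
driver                 
Eli       6          11
Quinn    19          24
Tom      13          18
Vic      19          24
Then the value at position 1, column 'tip_plus_5': 24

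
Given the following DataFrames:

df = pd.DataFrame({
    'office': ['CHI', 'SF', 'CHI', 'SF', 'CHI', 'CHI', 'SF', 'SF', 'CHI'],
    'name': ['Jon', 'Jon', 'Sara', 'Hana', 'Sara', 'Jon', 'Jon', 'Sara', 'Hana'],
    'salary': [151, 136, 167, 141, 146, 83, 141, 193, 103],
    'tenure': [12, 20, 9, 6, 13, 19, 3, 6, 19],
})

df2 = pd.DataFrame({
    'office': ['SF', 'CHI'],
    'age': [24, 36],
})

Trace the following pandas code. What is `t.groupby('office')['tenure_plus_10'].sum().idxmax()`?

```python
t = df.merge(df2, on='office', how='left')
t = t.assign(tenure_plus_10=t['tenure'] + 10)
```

CHI

merge on 'office' (how='left') → 9 rows:
  office  name  salary  tenure  age
0    CHI   Jon     151      12   36
1     SF   Jon     136      20   24
2    CHI  Sara     167       9   36
3     SF  Hana     141       6   24
4    CHI  Sara     146      13   36
5    CHI   Jon      83      19   36
6     SF   Jon     141       3   24
7     SF  Sara     193       6   24
8    CHI  Hana     103      19   36
add column tenure_plus_10 = t['tenure'] + 10:
  office  name  salary  tenure  age  tenure_plus_10
0    CHI   Jon     151      12   36              22
1     SF   Jon     136      20   24              30
2    CHI  Sara     167       9   36              19
3     SF  Hana     141       6   24              16
4    CHI  Sara     146      13   36              23
5    CHI   Jon      83      19   36              29
6     SF   Jon     141       3   24              13
7     SF  Sara     193       6   24              16
8    CHI  Hana     103      19   36              29
group by office, sum of tenure_plus_10:
office
CHI    122
SF      75
Name: tenure_plus_10, dtype: int64
The label with the largest value is CHI.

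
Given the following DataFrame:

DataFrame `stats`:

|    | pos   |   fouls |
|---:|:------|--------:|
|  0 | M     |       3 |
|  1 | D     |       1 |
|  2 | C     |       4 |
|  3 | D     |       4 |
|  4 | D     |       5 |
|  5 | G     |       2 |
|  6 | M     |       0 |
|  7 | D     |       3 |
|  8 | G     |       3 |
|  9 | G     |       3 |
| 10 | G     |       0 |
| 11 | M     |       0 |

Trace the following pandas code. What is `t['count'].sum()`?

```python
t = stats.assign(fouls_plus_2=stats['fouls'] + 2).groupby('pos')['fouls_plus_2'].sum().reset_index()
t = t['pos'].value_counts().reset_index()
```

4

add column fouls_plus_2 = stats['fouls'] + 2:
   pos  fouls  fouls_plus_2
0    M      3             5
1    D      1             3
2    C      4             6
3    D      4             6
4    D      5             7
5    G      2             4
6    M      0             2
7    D      3             5
8    G      3             5
9    G      3             5
10   G      0             2
11   M      0             2
group by pos, sum of fouls_plus_2:
pos
C     6
D    21
G    16
M     9
Name: fouls_plus_2, dtype: int64
reset_index():
  pos  fouls_plus_2
0   C             6
1   D            21
2   G            16
3   M             9
value_counts of pos:
pos
C    1
D    1
G    1
M    1
Name: count, dtype: int64
reset_index():
  pos  count
0   C      1
1   D      1
2   G      1
3   M      1
Reading off the sum of column 'count', we get 4.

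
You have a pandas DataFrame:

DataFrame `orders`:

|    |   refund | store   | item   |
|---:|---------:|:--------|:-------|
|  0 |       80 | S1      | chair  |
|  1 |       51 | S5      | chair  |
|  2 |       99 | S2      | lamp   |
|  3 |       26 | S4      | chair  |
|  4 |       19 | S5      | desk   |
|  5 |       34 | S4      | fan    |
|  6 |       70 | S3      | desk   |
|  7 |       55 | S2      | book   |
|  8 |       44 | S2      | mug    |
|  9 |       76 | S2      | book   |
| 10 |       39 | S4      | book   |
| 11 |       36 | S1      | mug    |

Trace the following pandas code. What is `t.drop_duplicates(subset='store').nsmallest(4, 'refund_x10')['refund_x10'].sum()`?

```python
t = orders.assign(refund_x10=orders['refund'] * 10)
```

add column refund_x10 = orders['refund'] * 10:
    refund store   item  refund_x10
0       80    S1  chair         800
1       51    S5  chair         510
2       99    S2   lamp         990
3       26    S4  chair         260
4       19    S5   desk         190
5       34    S4    fan         340
6       70    S3   desk         700
7       55    S2   book         550
8       44    S2    mug         440
9       76    S2   book         760
10      39    S4   book         390
11      36    S1    mug         360
drop duplicate store (keep=first):
   refund store   item  refund_x10
0      80    S1  chair         800
1      51    S5  chair         510
2      99    S2   lamp         990
3      26    S4  chair         260
6      70    S3   desk         700
take 4 rows with smallest refund_x10:
   refund store   item  refund_x10
3      26    S4  chair         260
1      51    S5  chair         510
6      70    S3   desk         700
0      80    S1  chair         800

2270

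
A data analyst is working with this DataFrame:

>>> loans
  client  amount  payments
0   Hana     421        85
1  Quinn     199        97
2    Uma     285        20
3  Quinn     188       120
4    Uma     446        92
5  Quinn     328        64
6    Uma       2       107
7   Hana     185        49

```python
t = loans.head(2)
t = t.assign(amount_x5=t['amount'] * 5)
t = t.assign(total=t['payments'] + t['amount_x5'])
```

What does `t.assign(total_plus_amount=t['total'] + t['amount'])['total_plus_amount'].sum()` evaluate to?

3902

take first 2 rows:
  client  amount  payments
0   Hana     421        85
1  Quinn     199        97
add column amount_x5 = t['amount'] * 5:
  client  amount  payments  amount_x5
0   Hana     421        85       2105
1  Quinn     199        97        995
add column total = t['payments'] + t['amount_x5']:
  client  amount  payments  amount_x5  total
0   Hana     421        85       2105   2190
1  Quinn     199        97        995   1092
add column total_plus_amount = t['total'] + t['amount']:
  client  amount  payments  amount_x5  total  total_plus_amount
0   Hana     421        85       2105   2190               2611
1  Quinn     199        97        995   1092               1291
Taking the sum of column 'total_plus_amount' gives 3902.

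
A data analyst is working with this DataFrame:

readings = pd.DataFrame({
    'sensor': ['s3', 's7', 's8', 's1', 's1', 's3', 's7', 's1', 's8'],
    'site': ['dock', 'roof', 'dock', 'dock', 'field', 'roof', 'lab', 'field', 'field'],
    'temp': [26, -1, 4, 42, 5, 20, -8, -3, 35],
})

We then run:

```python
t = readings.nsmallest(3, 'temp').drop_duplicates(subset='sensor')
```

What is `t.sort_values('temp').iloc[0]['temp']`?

take 3 rows with smallest temp:
  sensor   site  temp
6     s7    lab    -8
7     s1  field    -3
1     s7   roof    -1
drop duplicate sensor (keep=first):
  sensor   site  temp
6     s7    lab    -8
7     s1  field    -3
sort by temp:
  sensor   site  temp
6     s7    lab    -8
7     s1  field    -3

-8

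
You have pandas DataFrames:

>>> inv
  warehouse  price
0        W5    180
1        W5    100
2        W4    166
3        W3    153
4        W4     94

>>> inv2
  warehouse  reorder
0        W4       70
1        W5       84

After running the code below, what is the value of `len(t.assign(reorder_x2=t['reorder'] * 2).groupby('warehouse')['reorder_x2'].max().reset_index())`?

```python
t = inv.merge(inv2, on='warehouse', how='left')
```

3

merge on 'warehouse' (how='left') → 5 rows:
  warehouse  price  reorder
0        W5    180     84.0
1        W5    100     84.0
2        W4    166     70.0
3        W3    153      NaN
4        W4     94     70.0
add column reorder_x2 = t['reorder'] * 2:
  warehouse  price  reorder  reorder_x2
0        W5    180     84.0       168.0
1        W5    100     84.0       168.0
2        W4    166     70.0       140.0
3        W3    153      NaN         NaN
4        W4     94     70.0       140.0
group by warehouse, max of reorder_x2:
warehouse
W3      NaN
W4    140.0
W5    168.0
Name: reorder_x2, dtype: float64
reset_index():
  warehouse  reorder_x2
0        W3         NaN
1        W4       140.0
2        W5       168.0
Taking the number of rows gives 3.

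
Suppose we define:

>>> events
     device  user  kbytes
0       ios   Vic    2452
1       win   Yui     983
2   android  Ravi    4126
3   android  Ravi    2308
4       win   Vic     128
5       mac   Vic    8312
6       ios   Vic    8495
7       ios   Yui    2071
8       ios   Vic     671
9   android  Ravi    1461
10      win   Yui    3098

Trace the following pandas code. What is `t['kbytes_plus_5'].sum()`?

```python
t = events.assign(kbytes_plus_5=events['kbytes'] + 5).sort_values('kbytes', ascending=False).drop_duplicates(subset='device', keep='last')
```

add column kbytes_plus_5 = events['kbytes'] + 5:
     device  user  kbytes  kbytes_plus_5
0       ios   Vic    2452           2457
1       win   Yui     983            988
2   android  Ravi    4126           4131
3   android  Ravi    2308           2313
4       win   Vic     128            133
5       mac   Vic    8312           8317
6       ios   Vic    8495           8500
7       ios   Yui    2071           2076
8       ios   Vic     671            676
9   android  Ravi    1461           1466
10      win   Yui    3098           3103
sort by kbytes descending:
     device  user  kbytes  kbytes_plus_5
6       ios   Vic    8495           8500
5       mac   Vic    8312           8317
2   android  Ravi    4126           4131
10      win   Yui    3098           3103
0       ios   Vic    2452           2457
3   android  Ravi    2308           2313
7       ios   Yui    2071           2076
9   android  Ravi    1461           1466
1       win   Yui     983            988
8       ios   Vic     671            676
4       win   Vic     128            133
drop duplicate device (keep=last):
    device  user  kbytes  kbytes_plus_5
5      mac   Vic    8312           8317
9  android  Ravi    1461           1466
8      ios   Vic     671            676
4      win   Vic     128            133
The sum of column 'kbytes_plus_5' is 10592.

10592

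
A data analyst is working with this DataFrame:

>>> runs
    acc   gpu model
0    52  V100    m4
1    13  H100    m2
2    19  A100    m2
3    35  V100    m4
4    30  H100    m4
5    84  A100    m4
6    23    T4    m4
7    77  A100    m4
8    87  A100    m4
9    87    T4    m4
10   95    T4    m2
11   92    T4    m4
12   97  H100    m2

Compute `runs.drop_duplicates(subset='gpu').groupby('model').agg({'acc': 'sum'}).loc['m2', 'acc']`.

drop duplicate gpu (keep=first):
   acc   gpu model
0   52  V100    m4
1   13  H100    m2
2   19  A100    m2
6   23    T4    m4
group by model, sum of acc:
       acc
model     
m2      32
m4      75
Reading off the value at row 'm2', column 'acc', we get 32.

32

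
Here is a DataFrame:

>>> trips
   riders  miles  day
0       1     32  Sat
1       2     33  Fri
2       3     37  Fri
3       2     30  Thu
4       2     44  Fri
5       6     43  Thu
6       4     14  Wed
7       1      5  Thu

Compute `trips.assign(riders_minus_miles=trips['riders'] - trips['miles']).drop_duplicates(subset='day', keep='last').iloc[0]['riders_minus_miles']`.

add column riders_minus_miles = trips['riders'] - trips['miles']:
   riders  miles  day  riders_minus_miles
0       1     32  Sat                 -31
1       2     33  Fri                 -31
2       3     37  Fri                 -34
3       2     30  Thu                 -28
4       2     44  Fri                 -42
5       6     43  Thu                 -37
6       4     14  Wed                 -10
7       1      5  Thu                  -4
drop duplicate day (keep=last):
   riders  miles  day  riders_minus_miles
0       1     32  Sat                 -31
4       2     44  Fri                 -42
6       4     14  Wed                 -10
7       1      5  Thu                  -4
Taking the value at position 0, column 'riders_minus_miles' gives -31.

-31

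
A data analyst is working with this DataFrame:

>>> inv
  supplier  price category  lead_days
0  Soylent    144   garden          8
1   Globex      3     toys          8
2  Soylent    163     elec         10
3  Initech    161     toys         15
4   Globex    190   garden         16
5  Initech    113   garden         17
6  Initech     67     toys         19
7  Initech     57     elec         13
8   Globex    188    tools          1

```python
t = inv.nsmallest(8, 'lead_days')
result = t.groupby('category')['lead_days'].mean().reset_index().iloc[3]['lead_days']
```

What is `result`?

take 8 rows with smallest lead_days:
  supplier  price category  lead_days
8   Globex    188    tools          1
0  Soylent    144   garden          8
1   Globex      3     toys          8
2  Soylent    163     elec         10
7  Initech     57     elec         13
3  Initech    161     toys         15
4   Globex    190   garden         16
5  Initech    113   garden         17
group by category, mean of lead_days:
category
elec      11.500000
garden    13.666667
tools      1.000000
toys      11.500000
Name: lead_days, dtype: float64
reset_index():
  category  lead_days
0     elec  11.500000
1   garden  13.666667
2    tools   1.000000
3     toys  11.500000
Hence 11.5.

11.5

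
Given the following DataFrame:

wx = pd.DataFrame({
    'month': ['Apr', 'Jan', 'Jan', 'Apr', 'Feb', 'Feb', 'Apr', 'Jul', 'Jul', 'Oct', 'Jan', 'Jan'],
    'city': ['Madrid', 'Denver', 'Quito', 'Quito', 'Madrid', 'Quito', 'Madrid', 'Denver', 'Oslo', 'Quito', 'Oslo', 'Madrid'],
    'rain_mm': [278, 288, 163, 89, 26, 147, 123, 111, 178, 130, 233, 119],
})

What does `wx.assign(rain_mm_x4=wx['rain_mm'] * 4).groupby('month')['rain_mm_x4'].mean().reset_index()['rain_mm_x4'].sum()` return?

add column rain_mm_x4 = wx['rain_mm'] * 4:
   month    city  rain_mm  rain_mm_x4
0    Apr  Madrid      278        1112
1    Jan  Denver      288        1152
2    Jan   Quito      163         652
3    Apr   Quito       89         356
4    Feb  Madrid       26         104
5    Feb   Quito      147         588
6    Apr  Madrid      123         492
7    Jul  Denver      111         444
8    Jul    Oslo      178         712
9    Oct   Quito      130         520
10   Jan    Oslo      233         932
11   Jan  Madrid      119         476
group by month, mean of rain_mm_x4:
month
Apr    653.333333
Feb    346.000000
Jan    803.000000
Jul    578.000000
Oct    520.000000
Name: rain_mm_x4, dtype: float64
reset_index():
  month  rain_mm_x4
0   Apr  653.333333
1   Feb  346.000000
2   Jan  803.000000
3   Jul  578.000000
4   Oct  520.000000
Finally, sum of column 'rain_mm_x4' = 2900.33333333.

2900.33333333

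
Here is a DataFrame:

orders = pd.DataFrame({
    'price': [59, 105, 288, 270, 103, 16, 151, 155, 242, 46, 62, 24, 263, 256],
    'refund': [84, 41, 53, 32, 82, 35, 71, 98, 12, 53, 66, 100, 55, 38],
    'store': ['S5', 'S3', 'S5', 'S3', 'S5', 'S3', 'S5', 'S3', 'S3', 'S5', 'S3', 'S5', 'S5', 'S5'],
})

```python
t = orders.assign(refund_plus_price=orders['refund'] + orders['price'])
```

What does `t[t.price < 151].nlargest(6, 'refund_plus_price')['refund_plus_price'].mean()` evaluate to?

137.5

add column refund_plus_price = orders['refund'] + orders['price']:
    price  refund store  refund_plus_price
0      59      84    S5                143
1     105      41    S3                146
2     288      53    S5                341
3     270      32    S3                302
4     103      82    S5                185
5      16      35    S3                 51
6     151      71    S5                222
7     155      98    S3                253
8     242      12    S3                254
9      46      53    S5                 99
10     62      66    S3                128
11     24     100    S5                124
12    263      55    S5                318
13    256      38    S5                294
filter rows where price < 151:
    price  refund store  refund_plus_price
0      59      84    S5                143
1     105      41    S3                146
4     103      82    S5                185
5      16      35    S3                 51
9      46      53    S5                 99
10     62      66    S3                128
11     24     100    S5                124
take 6 rows with largest refund_plus_price:
    price  refund store  refund_plus_price
4     103      82    S5                185
1     105      41    S3                146
0      59      84    S5                143
10     62      66    S3                128
11     24     100    S5                124
9      46      53    S5                 99
Finally, mean of column 'refund_plus_price' = 137.5.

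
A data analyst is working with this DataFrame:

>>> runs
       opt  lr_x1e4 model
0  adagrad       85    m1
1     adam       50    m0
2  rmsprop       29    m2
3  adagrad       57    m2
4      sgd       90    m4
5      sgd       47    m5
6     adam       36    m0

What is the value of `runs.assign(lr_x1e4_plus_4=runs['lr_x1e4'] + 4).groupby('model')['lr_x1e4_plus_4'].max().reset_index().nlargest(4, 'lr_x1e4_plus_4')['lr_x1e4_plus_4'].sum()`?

add column lr_x1e4_plus_4 = runs['lr_x1e4'] + 4:
       opt  lr_x1e4 model  lr_x1e4_plus_4
0  adagrad       85    m1              89
1     adam       50    m0              54
2  rmsprop       29    m2              33
3  adagrad       57    m2              61
4      sgd       90    m4              94
5      sgd       47    m5              51
6     adam       36    m0              40
group by model, max of lr_x1e4_plus_4:
model
m0    54
m1    89
m2    61
m4    94
m5    51
Name: lr_x1e4_plus_4, dtype: int64
reset_index():
  model  lr_x1e4_plus_4
0    m0              54
1    m1              89
2    m2              61
3    m4              94
4    m5              51
take 4 rows with largest lr_x1e4_plus_4:
  model  lr_x1e4_plus_4
3    m4              94
1    m1              89
2    m2              61
0    m0              54
Taking the sum of column 'lr_x1e4_plus_4' gives 298.

298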